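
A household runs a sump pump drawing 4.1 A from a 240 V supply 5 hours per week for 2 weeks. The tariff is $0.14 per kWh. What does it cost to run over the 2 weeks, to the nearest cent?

Power = 4.1 A × 240 V = 984 W = 0.984 kW
Runtime = 5 h/week × 2 weeks = 10 h
Energy = 0.984 kW × 10 h = 9.84 kWh
Cost = 9.84 kWh × $0.14/kWh = $1.38

$1.38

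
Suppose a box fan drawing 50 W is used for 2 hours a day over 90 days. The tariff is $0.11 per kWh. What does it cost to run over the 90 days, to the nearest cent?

$0.99

Runtime = 2 h/day × 90 days = 180 h
Energy = 0.05 kW × 180 h = 9 kWh
Cost = 9 kWh × $0.11/kWh = $0.99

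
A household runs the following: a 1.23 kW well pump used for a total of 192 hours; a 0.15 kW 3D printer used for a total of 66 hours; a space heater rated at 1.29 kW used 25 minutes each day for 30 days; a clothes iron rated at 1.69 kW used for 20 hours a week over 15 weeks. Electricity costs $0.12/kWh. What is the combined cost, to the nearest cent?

$92.30

well pump: 1.23 kW × 192 h = 236.16 kWh
3D printer: 0.15 kW × 66 h = 9.9 kWh
space heater: Runtime = 25 min × 30 = 750 min = 12.5 h
space heater: 1.29 kW × 12.5 h = 16.125 kWh
clothes iron: Runtime = 20 h/week × 15 weeks = 300 h
clothes iron: 1.69 kW × 300 h = 507 kWh
Total energy = 769.185 kWh
Cost = 769.185 × $0.12 = $92.30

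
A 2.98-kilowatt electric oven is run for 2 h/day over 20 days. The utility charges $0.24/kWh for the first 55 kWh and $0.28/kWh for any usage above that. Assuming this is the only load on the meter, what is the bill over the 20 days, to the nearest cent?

Runtime = 2 h/day × 20 days = 40 h
Energy = 2.98 kW × 40 h = 119.2 kWh
Tier 1 (0–55 kWh): 55 × $0.24 = $13.2
Above 55 kWh: 64.2 × $0.28 = $17.976
Bill = $31.18

$31.18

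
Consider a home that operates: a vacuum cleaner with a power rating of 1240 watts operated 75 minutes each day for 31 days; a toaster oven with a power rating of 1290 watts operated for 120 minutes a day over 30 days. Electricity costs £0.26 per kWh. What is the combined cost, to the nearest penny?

vacuum cleaner: Runtime = 75 min × 31 = 2325 min = 38.75 h
vacuum cleaner: 1.24 kW × 38.75 h = 48.05 kWh
toaster oven: Runtime = 120 min × 30 = 3600 min = 60 h
toaster oven: 1.29 kW × 60 h = 77.4 kWh
Total energy = 125.45 kWh
Cost = 125.45 × £0.26 = £32.62

£32.62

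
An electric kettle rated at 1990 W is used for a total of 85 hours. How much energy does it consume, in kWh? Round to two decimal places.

Energy = 1.99 kW × 85 h = 169.15 kWh

169.15 kWh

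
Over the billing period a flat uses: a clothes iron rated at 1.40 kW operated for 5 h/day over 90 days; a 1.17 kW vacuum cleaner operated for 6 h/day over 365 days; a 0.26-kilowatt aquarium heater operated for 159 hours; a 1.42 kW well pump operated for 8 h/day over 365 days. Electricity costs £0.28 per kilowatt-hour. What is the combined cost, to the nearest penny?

£2066.41

clothes iron: Runtime = 5 h/day × 90 days = 450 h
clothes iron: 1.4 kW × 450 h = 630 kWh
vacuum cleaner: Runtime = 6 h/day × 365 days = 2190 h
vacuum cleaner: 1.17 kW × 2190 h = 2562.3 kWh
aquarium heater: 0.26 kW × 159 h = 41.34 kWh
well pump: Runtime = 8 h/day × 365 days = 2920 h
well pump: 1.42 kW × 2920 h = 4146.4 kWh
Total energy = 7380.04 kWh
Cost = 7380.04 × £0.28 = £2066.41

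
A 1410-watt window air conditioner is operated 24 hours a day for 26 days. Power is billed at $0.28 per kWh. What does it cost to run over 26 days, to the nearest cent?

Runtime = 24 h × 26 = 624 h
Energy = 1.41 kW × 624 h = 879.84 kWh
Cost = 879.84 kWh × $0.28/kWh = $246.36

$246.36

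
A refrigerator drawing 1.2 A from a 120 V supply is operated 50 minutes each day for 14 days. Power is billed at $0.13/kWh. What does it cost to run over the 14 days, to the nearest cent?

Power = 1.2 A × 120 V = 144 W = 0.144 kW
Runtime = 50 min × 14 = 700 min = 11.666666… h
Energy = 0.144 kW × 11.666666… h = 1.68 kWh
Cost = 1.68 kWh × $0.13/kWh = $0.22

$0.22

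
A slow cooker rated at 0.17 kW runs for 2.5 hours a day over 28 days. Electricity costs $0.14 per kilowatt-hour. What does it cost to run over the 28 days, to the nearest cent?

$1.67

Runtime = 2.5 h/day × 28 days = 70 h
Energy = 0.17 kW × 70 h = 11.9 kWh
Cost = 11.9 kWh × $0.14/kWh = $1.67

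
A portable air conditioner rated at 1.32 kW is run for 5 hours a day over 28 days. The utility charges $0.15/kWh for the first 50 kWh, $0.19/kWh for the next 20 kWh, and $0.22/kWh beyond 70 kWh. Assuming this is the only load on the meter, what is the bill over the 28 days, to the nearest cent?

$36.56

Runtime = 5 h/day × 28 days = 140 h
Energy = 1.32 kW × 140 h = 184.8 kWh
Tier 1 (0–50 kWh): 50 × $0.15 = $7.5
Tier 2 (50–70 kWh): 20 × $0.19 = $3.8
Above 70 kWh: 114.8 × $0.22 = $25.256
Bill = $36.56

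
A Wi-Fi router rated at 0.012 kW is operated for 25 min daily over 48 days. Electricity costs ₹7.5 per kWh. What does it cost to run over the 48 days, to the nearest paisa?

Runtime = 25 min × 48 = 1200 min = 20 h
Energy = 0.012 kW × 20 h = 0.24 kWh
Cost = 0.24 kWh × ₹7.5/kWh = ₹1.80

₹1.80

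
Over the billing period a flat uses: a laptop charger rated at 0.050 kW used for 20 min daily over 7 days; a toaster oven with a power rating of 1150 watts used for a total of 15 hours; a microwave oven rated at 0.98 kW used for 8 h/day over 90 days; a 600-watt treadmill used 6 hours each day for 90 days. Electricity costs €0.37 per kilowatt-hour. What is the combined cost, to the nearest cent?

€387.38

laptop charger: Runtime = 20 min × 7 = 140 min = 2.333333… h
laptop charger: 0.05 kW × 2.333333… h = 0.116666… kWh
toaster oven: 1.15 kW × 15 h = 17.25 kWh
microwave oven: Runtime = 8 h/day × 90 days = 720 h
microwave oven: 0.98 kW × 720 h = 705.6 kWh
treadmill: Runtime = 6 h/day × 90 days = 540 h
treadmill: 0.6 kW × 540 h = 324 kWh
Total energy = 1046.966666… kWh
Cost = 1046.966666… × €0.37 = €387.38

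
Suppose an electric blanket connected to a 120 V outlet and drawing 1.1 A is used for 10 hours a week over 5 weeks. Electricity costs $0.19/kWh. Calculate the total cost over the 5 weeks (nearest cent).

Power = 1.1 A × 120 V = 132 W = 0.132 kW
Runtime = 10 h/week × 5 weeks = 50 h
Energy = 0.132 kW × 50 h = 6.6 kWh
Cost = 6.6 kWh × $0.19/kWh = $1.25

$1.25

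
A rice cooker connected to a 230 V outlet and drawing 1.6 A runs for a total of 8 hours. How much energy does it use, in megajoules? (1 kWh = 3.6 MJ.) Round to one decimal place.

Power = 1.6 A × 230 V = 368 W = 0.368 kW
Energy = 0.368 kW × 8 h = 2.944 kWh
= 2.944 × 3.6 MJ = 10.6 MJ

10.6 MJ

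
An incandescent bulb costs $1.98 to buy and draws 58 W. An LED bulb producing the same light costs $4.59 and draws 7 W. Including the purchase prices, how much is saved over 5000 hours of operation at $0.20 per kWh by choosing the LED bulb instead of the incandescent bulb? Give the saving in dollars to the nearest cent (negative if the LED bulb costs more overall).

incandescent bulb: $1.98 + (58/1000) kW × 5000 h × $0.20 = $1.98 + $58 = $59.98
LED bulb: $4.59 + (7/1000) kW × 5000 h × $0.20 = $4.59 + $7 = $11.59
Saving = $59.98 − $11.59 = $48.39

$48.39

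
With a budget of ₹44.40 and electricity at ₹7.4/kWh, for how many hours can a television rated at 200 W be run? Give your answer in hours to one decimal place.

Energy available = ₹44.40 ÷ ₹7.4/kWh = 6 kWh
Hours = 6 kWh ÷ 0.2 kW = 30.0 h

30.0 h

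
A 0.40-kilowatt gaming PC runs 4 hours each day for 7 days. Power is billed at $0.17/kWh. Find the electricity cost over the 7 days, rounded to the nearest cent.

$1.90

Runtime = 4 h/day × 7 days = 28 h
Energy = 0.4 kW × 28 h = 11.2 kWh
Cost = 11.2 kWh × $0.17/kWh = $1.90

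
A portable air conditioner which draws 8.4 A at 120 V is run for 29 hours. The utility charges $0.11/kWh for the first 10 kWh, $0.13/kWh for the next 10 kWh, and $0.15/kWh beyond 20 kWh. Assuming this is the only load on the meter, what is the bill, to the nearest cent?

$3.78

Power = 8.4 A × 120 V = 1008 W = 1.008 kW
Energy = 1.008 kW × 29 h = 29.232 kWh
Tier 1 (0–10 kWh): 10 × $0.11 = $1.1
Tier 2 (10–20 kWh): 10 × $0.13 = $1.3
Above 20 kWh: 9.232 × $0.15 = $1.3848
Bill = $3.78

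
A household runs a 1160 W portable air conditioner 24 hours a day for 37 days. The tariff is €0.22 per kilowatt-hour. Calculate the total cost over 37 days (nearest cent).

€226.62

Runtime = 24 h × 37 = 888 h
Energy = 1.16 kW × 888 h = 1030.08 kWh
Cost = 1030.08 kWh × €0.22/kWh = €226.62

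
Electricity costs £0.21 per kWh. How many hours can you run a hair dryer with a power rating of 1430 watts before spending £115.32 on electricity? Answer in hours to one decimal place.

Energy available = £115.32 ÷ £0.21/kWh = 549.1429 kWh
Hours = 549.1429 kWh ÷ 1.43 kW = 384.0 h

384.0 h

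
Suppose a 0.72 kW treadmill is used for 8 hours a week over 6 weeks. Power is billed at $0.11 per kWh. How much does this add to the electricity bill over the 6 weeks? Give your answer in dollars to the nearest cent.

$3.80

Runtime = 8 h/week × 6 weeks = 48 h
Energy = 0.72 kW × 48 h = 34.56 kWh
Cost = 34.56 kWh × $0.11/kWh = $3.80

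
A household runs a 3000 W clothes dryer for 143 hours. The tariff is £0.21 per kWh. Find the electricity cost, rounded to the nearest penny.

£90.09

Energy = 3 kW × 143 h = 429 kWh
Cost = 429 kWh × £0.21/kWh = £90.09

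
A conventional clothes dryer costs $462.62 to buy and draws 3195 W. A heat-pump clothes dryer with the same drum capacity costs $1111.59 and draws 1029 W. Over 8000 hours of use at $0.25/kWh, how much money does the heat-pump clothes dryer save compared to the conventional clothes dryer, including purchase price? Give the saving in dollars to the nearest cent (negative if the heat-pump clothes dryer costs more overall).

$3683.03

conventional clothes dryer: $462.62 + (3195/1000) kW × 8000 h × $0.25 = $462.62 + $6390 = $6852.62
heat-pump clothes dryer: $1111.59 + (1029/1000) kW × 8000 h × $0.25 = $1111.59 + $2058 = $3169.59
Saving = $6852.62 − $3169.59 = $3683.03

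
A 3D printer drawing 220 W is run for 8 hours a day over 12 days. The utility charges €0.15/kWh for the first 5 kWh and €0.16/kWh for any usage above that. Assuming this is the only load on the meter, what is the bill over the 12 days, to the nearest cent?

Runtime = 8 h/day × 12 days = 96 h
Energy = 0.22 kW × 96 h = 21.12 kWh
Tier 1 (0–5 kWh): 5 × €0.15 = €0.75
Above 5 kWh: 16.12 × €0.16 = €2.5792
Bill = €3.33

€3.33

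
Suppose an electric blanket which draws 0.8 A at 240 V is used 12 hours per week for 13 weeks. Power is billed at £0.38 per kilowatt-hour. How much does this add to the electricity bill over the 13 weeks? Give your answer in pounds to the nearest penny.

Power = 0.8 A × 240 V = 192 W = 0.192 kW
Runtime = 12 h/week × 13 weeks = 156 h
Energy = 0.192 kW × 156 h = 29.952 kWh
Cost = 29.952 kWh × £0.38/kWh = £11.38

£11.38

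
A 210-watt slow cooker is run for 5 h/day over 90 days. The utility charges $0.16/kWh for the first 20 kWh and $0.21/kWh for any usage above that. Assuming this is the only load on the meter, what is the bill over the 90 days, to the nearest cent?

$18.85

Runtime = 5 h/day × 90 days = 450 h
Energy = 0.21 kW × 450 h = 94.5 kWh
Tier 1 (0–20 kWh): 20 × $0.16 = $3.2
Above 20 kWh: 74.5 × $0.21 = $15.645
Bill = $18.85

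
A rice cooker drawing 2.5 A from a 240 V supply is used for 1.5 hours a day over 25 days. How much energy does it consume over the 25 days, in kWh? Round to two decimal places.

Power = 2.5 A × 240 V = 600 W = 0.6 kW
Runtime = 1.5 h/day × 25 days = 37.5 h
Energy = 0.6 kW × 37.5 h = 22.5 kWh

22.50 kWh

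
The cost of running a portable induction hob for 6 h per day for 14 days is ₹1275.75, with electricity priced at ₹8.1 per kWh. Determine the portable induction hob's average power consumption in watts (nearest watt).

1875 W

Energy = ₹1275.75 ÷ ₹8.1/kWh = 157.5 kWh
Runtime = 6 h/day × 14 days = 84 h
Power = 157.5 kWh ÷ 84 h = 1.875 kW = 1875 W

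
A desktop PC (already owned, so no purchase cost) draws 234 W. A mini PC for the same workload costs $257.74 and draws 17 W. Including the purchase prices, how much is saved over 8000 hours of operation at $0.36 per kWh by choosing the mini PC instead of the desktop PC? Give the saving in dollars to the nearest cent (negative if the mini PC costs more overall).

$367.22

desktop PC: $0.00 + (234/1000) kW × 8000 h × $0.36 = $0.00 + $673.92 = $673.92
mini PC: $257.74 + (17/1000) kW × 8000 h × $0.36 = $257.74 + $48.96 = $306.7
Saving = $673.92 − $306.7 = $367.22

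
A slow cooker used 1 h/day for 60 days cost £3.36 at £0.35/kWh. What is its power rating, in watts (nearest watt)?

Energy = £3.36 ÷ £0.35/kWh = 9.6 kWh
Runtime = 1 h/day × 60 days = 60 h
Power = 9.6 kWh ÷ 60 h = 0.16 kW = 160 W

160 W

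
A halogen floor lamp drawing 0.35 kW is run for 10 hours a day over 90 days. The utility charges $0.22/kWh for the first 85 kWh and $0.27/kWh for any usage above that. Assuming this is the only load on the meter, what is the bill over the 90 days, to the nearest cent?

Runtime = 10 h/day × 90 days = 900 h
Energy = 0.35 kW × 900 h = 315 kWh
Tier 1 (0–85 kWh): 85 × $0.22 = $18.7
Above 85 kWh: 230 × $0.27 = $62.1
Bill = $80.80

$80.80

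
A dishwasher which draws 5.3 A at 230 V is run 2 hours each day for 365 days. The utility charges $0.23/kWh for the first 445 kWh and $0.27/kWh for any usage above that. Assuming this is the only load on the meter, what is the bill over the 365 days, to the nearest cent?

Power = 5.3 A × 230 V = 1219 W = 1.219 kW
Runtime = 2 h/day × 365 days = 730 h
Energy = 1.219 kW × 730 h = 889.87 kWh
Tier 1 (0–445 kWh): 445 × $0.23 = $102.35
Above 445 kWh: 444.87 × $0.27 = $120.1149
Bill = $222.46

$222.46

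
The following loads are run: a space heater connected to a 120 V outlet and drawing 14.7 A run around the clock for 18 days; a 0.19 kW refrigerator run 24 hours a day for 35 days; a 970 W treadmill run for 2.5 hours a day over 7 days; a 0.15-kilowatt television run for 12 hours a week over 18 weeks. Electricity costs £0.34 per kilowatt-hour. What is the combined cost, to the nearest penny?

£330.15

space heater: Power = 14.7 A × 120 V = 1764 W = 1.764 kW
space heater: Runtime = 24 h × 18 = 432 h
space heater: 1.764 kW × 432 h = 762.048 kWh
refrigerator: Runtime = 24 h × 35 = 840 h
refrigerator: 0.19 kW × 840 h = 159.6 kWh
treadmill: Runtime = 2.5 h/day × 7 days = 17.5 h
treadmill: 0.97 kW × 17.5 h = 16.975 kWh
television: Runtime = 12 h/week × 18 weeks = 216 h
television: 0.15 kW × 216 h = 32.4 kWh
Total energy = 971.023 kWh
Cost = 971.023 × £0.34 = £330.15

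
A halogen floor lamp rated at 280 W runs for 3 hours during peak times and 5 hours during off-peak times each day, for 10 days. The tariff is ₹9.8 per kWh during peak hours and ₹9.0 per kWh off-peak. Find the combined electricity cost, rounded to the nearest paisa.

₹208.32

Peak energy = 0.28 kW × 3 h × 10 = 8.4 kWh
Off-peak energy = 0.28 kW × 5 h × 10 = 14 kWh
Cost = 8.4 × ₹9.8 + 14 × ₹9.0 = ₹82.32 + ₹126 = ₹208.32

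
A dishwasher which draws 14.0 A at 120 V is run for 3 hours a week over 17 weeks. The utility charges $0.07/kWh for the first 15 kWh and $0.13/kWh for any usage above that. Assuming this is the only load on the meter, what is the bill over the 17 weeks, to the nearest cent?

Power = 14.0 A × 120 V = 1680 W = 1.68 kW
Runtime = 3 h/week × 17 weeks = 51 h
Energy = 1.68 kW × 51 h = 85.68 kWh
Tier 1 (0–15 kWh): 15 × $0.07 = $1.05
Above 15 kWh: 70.68 × $0.13 = $9.1884
Bill = $10.24

$10.24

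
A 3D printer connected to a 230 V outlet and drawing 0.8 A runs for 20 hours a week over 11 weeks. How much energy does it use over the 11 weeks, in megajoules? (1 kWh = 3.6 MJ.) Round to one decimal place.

145.7 MJ

Power = 0.8 A × 230 V = 184 W = 0.184 kW
Runtime = 20 h/week × 11 weeks = 220 h
Energy = 0.184 kW × 220 h = 40.48 kWh
= 40.48 × 3.6 MJ = 145.7 MJ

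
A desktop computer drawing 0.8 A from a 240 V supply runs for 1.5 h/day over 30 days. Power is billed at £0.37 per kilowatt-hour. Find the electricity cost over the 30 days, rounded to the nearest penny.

Power = 0.8 A × 240 V = 192 W = 0.192 kW
Runtime = 1.5 h/day × 30 days = 45 h
Energy = 0.192 kW × 45 h = 8.64 kWh
Cost = 8.64 kWh × £0.37/kWh = £3.20

£3.20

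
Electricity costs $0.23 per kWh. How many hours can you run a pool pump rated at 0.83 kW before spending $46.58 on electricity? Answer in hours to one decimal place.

Energy available = $46.58 ÷ $0.23/kWh = 202.5217 kWh
Hours = 202.5217 kWh ÷ 0.83 kW = 244.0 h

244.0 h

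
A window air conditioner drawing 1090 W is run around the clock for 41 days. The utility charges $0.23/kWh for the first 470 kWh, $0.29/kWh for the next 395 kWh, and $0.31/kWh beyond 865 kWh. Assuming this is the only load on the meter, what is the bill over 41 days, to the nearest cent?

$286.99

Runtime = 24 h × 41 = 984 h
Energy = 1.09 kW × 984 h = 1072.56 kWh
Tier 1 (0–470 kWh): 470 × $0.23 = $108.1
Tier 2 (470–865 kWh): 395 × $0.29 = $114.55
Above 865 kWh: 207.56 × $0.31 = $64.3436
Bill = $286.99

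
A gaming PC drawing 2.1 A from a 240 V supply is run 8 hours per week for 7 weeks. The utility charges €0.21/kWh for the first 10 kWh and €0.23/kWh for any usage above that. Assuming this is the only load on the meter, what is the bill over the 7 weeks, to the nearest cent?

€6.29

Power = 2.1 A × 240 V = 504 W = 0.504 kW
Runtime = 8 h/week × 7 weeks = 56 h
Energy = 0.504 kW × 56 h = 28.224 kWh
Tier 1 (0–10 kWh): 10 × €0.21 = €2.1
Above 10 kWh: 18.224 × €0.23 = €4.19152
Bill = €6.29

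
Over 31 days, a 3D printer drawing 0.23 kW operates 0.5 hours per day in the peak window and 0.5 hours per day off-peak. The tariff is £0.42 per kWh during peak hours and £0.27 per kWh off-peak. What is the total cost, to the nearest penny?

Peak energy = 0.23 kW × 0.5 h × 31 = 3.565 kWh
Off-peak energy = 0.23 kW × 0.5 h × 31 = 3.565 kWh
Cost = 3.565 × £0.42 + 3.565 × £0.27 = £1.4973 + £0.96255 = £2.46

£2.46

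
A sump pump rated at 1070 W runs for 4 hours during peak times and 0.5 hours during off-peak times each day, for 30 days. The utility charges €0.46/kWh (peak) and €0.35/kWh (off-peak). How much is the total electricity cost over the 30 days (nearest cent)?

Peak energy = 1.07 kW × 4 h × 30 = 128.4 kWh
Off-peak energy = 1.07 kW × 0.5 h × 30 = 16.05 kWh
Cost = 128.4 × €0.46 + 16.05 × €0.35 = €59.064 + €5.6175 = €64.68

€64.68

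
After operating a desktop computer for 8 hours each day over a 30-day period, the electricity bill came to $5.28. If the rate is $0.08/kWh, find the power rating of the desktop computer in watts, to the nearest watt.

Energy = $5.28 ÷ $0.08/kWh = 66 kWh
Runtime = 8 h/day × 30 days = 240 h
Power = 66 kWh ÷ 240 h = 0.275 kW = 275 W

275 W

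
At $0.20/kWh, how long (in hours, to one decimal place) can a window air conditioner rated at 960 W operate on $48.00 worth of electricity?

250.0 h

Energy available = $48.00 ÷ $0.20/kWh = 240 kWh
Hours = 240 kWh ÷ 0.96 kW = 250.0 h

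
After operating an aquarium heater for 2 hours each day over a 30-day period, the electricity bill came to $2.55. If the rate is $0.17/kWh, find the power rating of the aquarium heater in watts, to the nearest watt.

Energy = $2.55 ÷ $0.17/kWh = 15 kWh
Runtime = 2 h/day × 30 days = 60 h
Power = 15 kWh ÷ 60 h = 0.25 kW = 250 W

250 W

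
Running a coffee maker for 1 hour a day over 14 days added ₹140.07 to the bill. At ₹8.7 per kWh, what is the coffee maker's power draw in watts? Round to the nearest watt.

1150 W

Energy = ₹140.07 ÷ ₹8.7/kWh = 16.1 kWh
Runtime = 1 h/day × 14 days = 14 h
Power = 16.1 kWh ÷ 14 h = 1.15 kW = 1150 W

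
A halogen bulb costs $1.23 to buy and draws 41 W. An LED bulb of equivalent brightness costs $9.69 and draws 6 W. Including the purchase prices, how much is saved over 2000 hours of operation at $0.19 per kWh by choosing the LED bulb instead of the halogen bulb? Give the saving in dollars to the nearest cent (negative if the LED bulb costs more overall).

$4.84

halogen bulb: $1.23 + (41/1000) kW × 2000 h × $0.19 = $1.23 + $15.58 = $16.81
LED bulb: $9.69 + (6/1000) kW × 2000 h × $0.19 = $9.69 + $2.28 = $11.97
Saving = $16.81 − $11.97 = $4.84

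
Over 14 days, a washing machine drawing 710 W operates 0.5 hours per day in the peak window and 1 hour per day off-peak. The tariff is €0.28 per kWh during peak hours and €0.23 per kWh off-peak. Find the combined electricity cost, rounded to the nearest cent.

€3.68

Peak energy = 0.71 kW × 0.5 h × 14 = 4.97 kWh
Off-peak energy = 0.71 kW × 1 h × 14 = 9.94 kWh
Cost = 4.97 × €0.28 + 9.94 × €0.23 = €1.3916 + €2.2862 = €3.68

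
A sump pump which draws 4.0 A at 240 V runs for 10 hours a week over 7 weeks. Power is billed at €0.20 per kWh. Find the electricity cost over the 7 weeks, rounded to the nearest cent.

Power = 4.0 A × 240 V = 960 W = 0.96 kW
Runtime = 10 h/week × 7 weeks = 70 h
Energy = 0.96 kW × 70 h = 67.2 kWh
Cost = 67.2 kWh × €0.20/kWh = €13.44

€13.44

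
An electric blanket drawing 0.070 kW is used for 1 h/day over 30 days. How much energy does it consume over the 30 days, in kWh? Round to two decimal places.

Runtime = 1 h/day × 30 days = 30 h
Energy = 0.07 kW × 30 h = 2.1 kWh

2.10 kWh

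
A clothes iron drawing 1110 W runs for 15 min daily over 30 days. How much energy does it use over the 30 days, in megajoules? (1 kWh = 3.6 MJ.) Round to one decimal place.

30.0 MJ

Runtime = 15 min × 30 = 450 min = 7.5 h
Energy = 1.11 kW × 7.5 h = 8.325 kWh
= 8.325 × 3.6 MJ = 30.0 MJ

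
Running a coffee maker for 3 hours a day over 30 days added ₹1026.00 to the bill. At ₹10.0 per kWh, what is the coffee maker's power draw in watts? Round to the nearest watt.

Energy = ₹1026.00 ÷ ₹10.0/kWh = 102.6 kWh
Runtime = 3 h/day × 30 days = 90 h
Power = 102.6 kWh ÷ 90 h = 1.14 kW = 1140 W

1140 W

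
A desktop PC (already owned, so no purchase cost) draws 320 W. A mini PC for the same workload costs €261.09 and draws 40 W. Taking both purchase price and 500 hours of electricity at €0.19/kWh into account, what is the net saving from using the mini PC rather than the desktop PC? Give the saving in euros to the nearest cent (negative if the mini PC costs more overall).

desktop PC: €0.00 + (320/1000) kW × 500 h × €0.19 = €0.00 + €30.4 = €30.4
mini PC: €261.09 + (40/1000) kW × 500 h × €0.19 = €261.09 + €3.8 = €264.89
Saving = €30.4 − €264.89 = −€234.49

-€234.49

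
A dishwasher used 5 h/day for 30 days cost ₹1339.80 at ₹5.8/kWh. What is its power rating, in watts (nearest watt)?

1540 W

Energy = ₹1339.80 ÷ ₹5.8/kWh = 231 kWh
Runtime = 5 h/day × 30 days = 150 h
Power = 231 kWh ÷ 150 h = 1.54 kW = 1540 W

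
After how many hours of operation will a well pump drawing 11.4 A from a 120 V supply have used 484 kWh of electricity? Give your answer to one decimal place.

353.8 h

Power = 11.4 A × 120 V = 1368 W = 1.368 kW
Hours = 484 kWh ÷ 1.368 kW = 353.8 h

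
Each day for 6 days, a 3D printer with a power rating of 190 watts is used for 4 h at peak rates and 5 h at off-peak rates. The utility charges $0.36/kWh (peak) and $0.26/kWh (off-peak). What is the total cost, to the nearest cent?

$3.12

Peak energy = 0.19 kW × 4 h × 6 = 4.56 kWh
Off-peak energy = 0.19 kW × 5 h × 6 = 5.7 kWh
Cost = 4.56 × $0.36 + 5.7 × $0.26 = $1.6416 + $1.482 = $3.12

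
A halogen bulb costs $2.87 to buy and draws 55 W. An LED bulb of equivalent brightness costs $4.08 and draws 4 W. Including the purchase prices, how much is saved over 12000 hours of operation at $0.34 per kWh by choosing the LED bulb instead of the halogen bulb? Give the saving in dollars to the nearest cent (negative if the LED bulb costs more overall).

halogen bulb: $2.87 + (55/1000) kW × 12000 h × $0.34 = $2.87 + $224.4 = $227.27
LED bulb: $4.08 + (4/1000) kW × 12000 h × $0.34 = $4.08 + $16.32 = $20.4
Saving = $227.27 − $20.4 = $206.87

$206.87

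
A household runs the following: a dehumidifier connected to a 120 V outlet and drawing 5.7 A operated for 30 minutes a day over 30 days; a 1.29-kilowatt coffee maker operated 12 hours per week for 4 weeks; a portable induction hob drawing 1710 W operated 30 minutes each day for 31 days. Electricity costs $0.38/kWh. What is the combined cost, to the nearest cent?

$37.50

dehumidifier: Power = 5.7 A × 120 V = 684 W = 0.684 kW
dehumidifier: Runtime = 30 min × 30 = 900 min = 15 h
dehumidifier: 0.684 kW × 15 h = 10.26 kWh
coffee maker: Runtime = 12 h/week × 4 weeks = 48 h
coffee maker: 1.29 kW × 48 h = 61.92 kWh
portable induction hob: Runtime = 30 min × 31 = 930 min = 15.5 h
portable induction hob: 1.71 kW × 15.5 h = 26.505 kWh
Total energy = 98.685 kWh
Cost = 98.685 × $0.38 = $37.50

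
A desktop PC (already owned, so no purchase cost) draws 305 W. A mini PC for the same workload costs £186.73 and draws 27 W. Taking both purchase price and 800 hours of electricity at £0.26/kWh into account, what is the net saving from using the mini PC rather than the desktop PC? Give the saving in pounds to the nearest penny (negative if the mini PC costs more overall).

-£128.91

desktop PC: £0.00 + (305/1000) kW × 800 h × £0.26 = £0.00 + £63.44 = £63.44
mini PC: £186.73 + (27/1000) kW × 800 h × £0.26 = £186.73 + £5.616 = £192.346
Saving = £63.44 − £192.346 = −£128.906 → -£128.91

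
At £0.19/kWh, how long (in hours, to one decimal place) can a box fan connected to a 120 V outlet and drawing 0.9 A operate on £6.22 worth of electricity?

Power = 0.9 A × 120 V = 108 W = 0.108 kW
Energy available = £6.22 ÷ £0.19/kWh = 32.7368 kWh
Hours = 32.7368 kWh ÷ 0.108 kW = 303.1 h

303.1 h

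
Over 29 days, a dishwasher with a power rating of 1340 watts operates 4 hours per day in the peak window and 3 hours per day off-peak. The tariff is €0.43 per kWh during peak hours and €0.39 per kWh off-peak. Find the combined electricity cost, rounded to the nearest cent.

€112.31

Peak energy = 1.34 kW × 4 h × 29 = 155.44 kWh
Off-peak energy = 1.34 kW × 3 h × 29 = 116.58 kWh
Cost = 155.44 × €0.43 + 116.58 × €0.39 = €66.8392 + €45.4662 = €112.31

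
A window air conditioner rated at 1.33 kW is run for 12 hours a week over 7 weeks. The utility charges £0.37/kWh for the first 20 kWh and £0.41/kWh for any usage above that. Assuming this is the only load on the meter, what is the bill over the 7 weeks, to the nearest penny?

£45.01

Runtime = 12 h/week × 7 weeks = 84 h
Energy = 1.33 kW × 84 h = 111.72 kWh
Tier 1 (0–20 kWh): 20 × £0.37 = £7.4
Above 20 kWh: 91.72 × £0.41 = £37.6052
Bill = £45.01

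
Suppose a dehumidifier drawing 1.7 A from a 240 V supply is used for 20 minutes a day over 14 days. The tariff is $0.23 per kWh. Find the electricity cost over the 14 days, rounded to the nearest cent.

Power = 1.7 A × 240 V = 408 W = 0.408 kW
Runtime = 20 min × 14 = 280 min = 4.666666… h
Energy = 0.408 kW × 4.666666… h = 1.904 kWh
Cost = 1.904 kWh × $0.23/kWh = $0.44

$0.44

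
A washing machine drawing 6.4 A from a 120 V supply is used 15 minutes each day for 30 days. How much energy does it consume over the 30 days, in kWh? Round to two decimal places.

Power = 6.4 A × 120 V = 768 W = 0.768 kW
Runtime = 15 min × 30 = 450 min = 7.5 h
Energy = 0.768 kW × 7.5 h = 5.76 kWh

5.76 kWh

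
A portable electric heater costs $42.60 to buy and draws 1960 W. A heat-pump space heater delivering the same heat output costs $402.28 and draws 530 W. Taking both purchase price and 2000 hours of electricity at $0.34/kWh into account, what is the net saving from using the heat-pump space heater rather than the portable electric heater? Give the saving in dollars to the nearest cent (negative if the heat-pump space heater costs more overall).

portable electric heater: $42.60 + (1960/1000) kW × 2000 h × $0.34 = $42.60 + $1332.8 = $1375.4
heat-pump space heater: $402.28 + (530/1000) kW × 2000 h × $0.34 = $402.28 + $360.4 = $762.68
Saving = $1375.4 − $762.68 = $612.72

$612.72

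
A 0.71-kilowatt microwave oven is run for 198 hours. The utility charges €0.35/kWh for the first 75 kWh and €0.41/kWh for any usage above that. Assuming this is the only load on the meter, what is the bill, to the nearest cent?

€53.14

Energy = 0.71 kW × 198 h = 140.58 kWh
Tier 1 (0–75 kWh): 75 × €0.35 = €26.25
Above 75 kWh: 65.58 × €0.41 = €26.8878
Bill = €53.14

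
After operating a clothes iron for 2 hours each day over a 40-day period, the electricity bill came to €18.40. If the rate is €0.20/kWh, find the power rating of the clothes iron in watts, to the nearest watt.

Energy = €18.40 ÷ €0.20/kWh = 92 kWh
Runtime = 2 h/day × 40 days = 80 h
Power = 92 kWh ÷ 80 h = 1.15 kW = 1150 W

1150 W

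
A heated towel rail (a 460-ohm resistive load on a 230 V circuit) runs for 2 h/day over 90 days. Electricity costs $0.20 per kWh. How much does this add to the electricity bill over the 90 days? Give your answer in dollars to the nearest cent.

Power = V²/R = 230²/460 = 115 W = 0.115 kW
Runtime = 2 h/day × 90 days = 180 h
Energy = 0.115 kW × 180 h = 20.7 kWh
Cost = 20.7 kWh × $0.20/kWh = $4.14

$4.14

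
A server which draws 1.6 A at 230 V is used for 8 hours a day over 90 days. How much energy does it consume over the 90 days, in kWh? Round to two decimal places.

Power = 1.6 A × 230 V = 368 W = 0.368 kW
Runtime = 8 h/day × 90 days = 720 h
Energy = 0.368 kW × 720 h = 264.96 kWh

264.96 kWh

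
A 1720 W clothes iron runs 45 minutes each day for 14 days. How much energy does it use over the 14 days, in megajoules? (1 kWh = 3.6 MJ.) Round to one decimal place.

Runtime = 45 min × 14 = 630 min = 10.5 h
Energy = 1.72 kW × 10.5 h = 18.06 kWh
= 18.06 × 3.6 MJ = 65.0 MJ

65.0 MJ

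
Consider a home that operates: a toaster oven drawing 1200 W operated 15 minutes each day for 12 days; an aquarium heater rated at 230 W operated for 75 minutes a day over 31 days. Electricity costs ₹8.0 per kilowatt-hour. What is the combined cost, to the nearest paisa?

₹100.10

toaster oven: Runtime = 15 min × 12 = 180 min = 3 h
toaster oven: 1.2 kW × 3 h = 3.6 kWh
aquarium heater: Runtime = 75 min × 31 = 2325 min = 38.75 h
aquarium heater: 0.23 kW × 38.75 h = 8.9125 kWh
Total energy = 12.5125 kWh
Cost = 12.5125 × ₹8.0 = ₹100.10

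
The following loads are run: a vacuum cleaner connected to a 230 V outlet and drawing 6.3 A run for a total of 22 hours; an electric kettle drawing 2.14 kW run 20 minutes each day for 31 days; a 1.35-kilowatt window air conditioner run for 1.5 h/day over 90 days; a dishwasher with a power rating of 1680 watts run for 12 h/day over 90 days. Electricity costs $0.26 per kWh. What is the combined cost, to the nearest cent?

vacuum cleaner: Power = 6.3 A × 230 V = 1449 W = 1.449 kW
vacuum cleaner: 1.449 kW × 22 h = 31.878 kWh
electric kettle: Runtime = 20 min × 31 = 620 min = 10.333333… h
electric kettle: 2.14 kW × 10.333333… h = 22.113333… kWh
window air conditioner: Runtime = 1.5 h/day × 90 days = 135 h
window air conditioner: 1.35 kW × 135 h = 182.25 kWh
dishwasher: Runtime = 12 h/day × 90 days = 1080 h
dishwasher: 1.68 kW × 1080 h = 1814.4 kWh
Total energy = 2050.641333… kWh
Cost = 2050.641333… × $0.26 = $533.17

$533.17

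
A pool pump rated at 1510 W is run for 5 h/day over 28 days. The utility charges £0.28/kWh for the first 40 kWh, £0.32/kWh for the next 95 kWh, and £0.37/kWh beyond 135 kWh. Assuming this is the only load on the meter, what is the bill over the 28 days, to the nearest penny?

£69.87

Runtime = 5 h/day × 28 days = 140 h
Energy = 1.51 kW × 140 h = 211.4 kWh
Tier 1 (0–40 kWh): 40 × £0.28 = £11.2
Tier 2 (40–135 kWh): 95 × £0.32 = £30.4
Above 135 kWh: 76.4 × £0.37 = £28.268
Bill = £69.87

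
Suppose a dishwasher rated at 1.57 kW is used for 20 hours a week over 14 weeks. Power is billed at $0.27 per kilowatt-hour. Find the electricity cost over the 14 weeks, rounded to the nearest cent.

Runtime = 20 h/week × 14 weeks = 280 h
Energy = 1.57 kW × 280 h = 439.6 kWh
Cost = 439.6 kWh × $0.27/kWh = $118.69

$118.69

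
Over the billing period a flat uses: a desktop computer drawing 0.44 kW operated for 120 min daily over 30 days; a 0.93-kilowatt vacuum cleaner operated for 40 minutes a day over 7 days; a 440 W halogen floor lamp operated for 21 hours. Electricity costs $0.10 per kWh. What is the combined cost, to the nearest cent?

$4.00

desktop computer: Runtime = 120 min × 30 = 3600 min = 60 h
desktop computer: 0.44 kW × 60 h = 26.4 kWh
vacuum cleaner: Runtime = 40 min × 7 = 280 min = 4.666666… h
vacuum cleaner: 0.93 kW × 4.666666… h = 4.34 kWh
halogen floor lamp: 0.44 kW × 21 h = 9.24 kWh
Total energy = 39.98 kWh
Cost = 39.98 × $0.10 = $4.00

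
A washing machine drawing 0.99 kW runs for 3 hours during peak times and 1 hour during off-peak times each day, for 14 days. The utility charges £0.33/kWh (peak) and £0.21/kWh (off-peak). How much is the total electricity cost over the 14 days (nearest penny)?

£16.63

Peak energy = 0.99 kW × 3 h × 14 = 41.58 kWh
Off-peak energy = 0.99 kW × 1 h × 14 = 13.86 kWh
Cost = 41.58 × £0.33 + 13.86 × £0.21 = £13.7214 + £2.9106 = £16.63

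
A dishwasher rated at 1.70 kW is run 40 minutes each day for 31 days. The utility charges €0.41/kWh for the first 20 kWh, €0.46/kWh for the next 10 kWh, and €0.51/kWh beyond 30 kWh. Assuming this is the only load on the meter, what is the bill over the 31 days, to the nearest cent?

€15.42

Runtime = 40 min × 31 = 1240 min = 20.666666… h
Energy = 1.7 kW × 20.666666… h = 35.133333… kWh
Tier 1 (0–20 kWh): 20 × €0.41 = €8.2
Tier 2 (20–30 kWh): 10 × €0.46 = €4.6
Above 30 kWh: 5.133333… × €0.51 = €2.618
Bill = €15.42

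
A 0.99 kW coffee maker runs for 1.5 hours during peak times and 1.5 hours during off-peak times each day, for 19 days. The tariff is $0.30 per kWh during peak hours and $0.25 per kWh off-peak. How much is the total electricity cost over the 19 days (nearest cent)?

$15.52

Peak energy = 0.99 kW × 1.5 h × 19 = 28.215 kWh
Off-peak energy = 0.99 kW × 1.5 h × 19 = 28.215 kWh
Cost = 28.215 × $0.30 + 28.215 × $0.25 = $8.4645 + $7.05375 = $15.52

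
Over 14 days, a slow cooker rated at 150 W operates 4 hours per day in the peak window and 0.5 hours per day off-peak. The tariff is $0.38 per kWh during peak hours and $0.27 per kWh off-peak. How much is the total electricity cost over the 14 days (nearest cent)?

$3.48

Peak energy = 0.15 kW × 4 h × 14 = 8.4 kWh
Off-peak energy = 0.15 kW × 0.5 h × 14 = 1.05 kWh
Cost = 8.4 × $0.38 + 1.05 × $0.27 = $3.192 + $0.2835 = $3.48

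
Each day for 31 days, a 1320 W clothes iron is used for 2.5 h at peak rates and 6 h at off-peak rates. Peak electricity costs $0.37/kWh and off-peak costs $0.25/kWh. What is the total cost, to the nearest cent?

Peak energy = 1.32 kW × 2.5 h × 31 = 102.3 kWh
Off-peak energy = 1.32 kW × 6 h × 31 = 245.52 kWh
Cost = 102.3 × $0.37 + 245.52 × $0.25 = $37.851 + $61.38 = $99.23

$99.23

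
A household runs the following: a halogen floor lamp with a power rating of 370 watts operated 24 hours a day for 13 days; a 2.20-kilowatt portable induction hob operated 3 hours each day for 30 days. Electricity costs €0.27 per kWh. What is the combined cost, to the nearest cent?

halogen floor lamp: Runtime = 24 h × 13 = 312 h
halogen floor lamp: 0.37 kW × 312 h = 115.44 kWh
portable induction hob: Runtime = 3 h/day × 30 days = 90 h
portable induction hob: 2.2 kW × 90 h = 198 kWh
Total energy = 313.44 kWh
Cost = 313.44 × €0.27 = €84.63

€84.63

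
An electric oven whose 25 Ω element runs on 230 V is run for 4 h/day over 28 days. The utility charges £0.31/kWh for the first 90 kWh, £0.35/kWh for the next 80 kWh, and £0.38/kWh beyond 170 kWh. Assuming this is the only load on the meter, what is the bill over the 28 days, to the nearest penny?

Power = V²/R = 230²/25 = 2116 W = 2.116 kW
Runtime = 4 h/day × 28 days = 112 h
Energy = 2.116 kW × 112 h = 236.992 kWh
Tier 1 (0–90 kWh): 90 × £0.31 = £27.9
Tier 2 (90–170 kWh): 80 × £0.35 = £28
Above 170 kWh: 66.992 × £0.38 = £25.45696
Bill = £81.36

£81.36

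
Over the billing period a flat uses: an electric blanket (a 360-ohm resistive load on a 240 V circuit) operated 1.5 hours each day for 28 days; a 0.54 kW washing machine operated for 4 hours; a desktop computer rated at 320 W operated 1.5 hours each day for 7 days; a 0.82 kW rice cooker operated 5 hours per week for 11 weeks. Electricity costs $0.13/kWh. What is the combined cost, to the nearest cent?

electric blanket: Power = V²/R = 240²/360 = 160 W = 0.16 kW
electric blanket: Runtime = 1.5 h/day × 28 days = 42 h
electric blanket: 0.16 kW × 42 h = 6.72 kWh
washing machine: 0.54 kW × 4 h = 2.16 kWh
desktop computer: Runtime = 1.5 h/day × 7 days = 10.5 h
desktop computer: 0.32 kW × 10.5 h = 3.36 kWh
rice cooker: Runtime = 5 h/week × 11 weeks = 55 h
rice cooker: 0.82 kW × 55 h = 45.1 kWh
Total energy = 57.34 kWh
Cost = 57.34 × $0.13 = $7.45

$7.45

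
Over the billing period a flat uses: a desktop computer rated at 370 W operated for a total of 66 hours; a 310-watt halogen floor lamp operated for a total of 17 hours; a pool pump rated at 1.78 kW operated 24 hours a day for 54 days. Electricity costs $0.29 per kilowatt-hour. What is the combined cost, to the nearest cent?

desktop computer: 0.37 kW × 66 h = 24.42 kWh
halogen floor lamp: 0.31 kW × 17 h = 5.27 kWh
pool pump: Runtime = 24 h × 54 = 1296 h
pool pump: 1.78 kW × 1296 h = 2306.88 kWh
Total energy = 2336.57 kWh
Cost = 2336.57 × $0.29 = $677.61

$677.61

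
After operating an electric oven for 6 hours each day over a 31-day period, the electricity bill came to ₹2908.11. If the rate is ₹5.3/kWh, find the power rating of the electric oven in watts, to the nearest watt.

Energy = ₹2908.11 ÷ ₹5.3/kWh = 548.7 kWh
Runtime = 6 h/day × 31 days = 186 h
Power = 548.7 kWh ÷ 186 h = 2.95 kW = 2950 W

2950 W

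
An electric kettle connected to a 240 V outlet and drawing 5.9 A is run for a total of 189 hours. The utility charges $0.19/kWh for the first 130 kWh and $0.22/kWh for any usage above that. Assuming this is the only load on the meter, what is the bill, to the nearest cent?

Power = 5.9 A × 240 V = 1416 W = 1.416 kW
Energy = 1.416 kW × 189 h = 267.624 kWh
Tier 1 (0–130 kWh): 130 × $0.19 = $24.7
Above 130 kWh: 137.624 × $0.22 = $30.27728
Bill = $54.98

$54.98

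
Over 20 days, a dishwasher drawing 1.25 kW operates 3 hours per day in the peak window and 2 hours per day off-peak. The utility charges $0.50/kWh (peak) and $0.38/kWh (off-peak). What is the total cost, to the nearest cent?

$56.50

Peak energy = 1.25 kW × 3 h × 20 = 75 kWh
Off-peak energy = 1.25 kW × 2 h × 20 = 50 kWh
Cost = 75 × $0.50 + 50 × $0.38 = $37.5 + $19 = $56.50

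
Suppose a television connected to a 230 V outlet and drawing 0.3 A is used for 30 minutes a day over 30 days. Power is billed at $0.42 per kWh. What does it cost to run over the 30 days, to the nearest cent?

Power = 0.3 A × 230 V = 69 W = 0.069 kW
Runtime = 30 min × 30 = 900 min = 15 h
Energy = 0.069 kW × 15 h = 1.035 kWh
Cost = 1.035 kWh × $0.42/kWh = $0.43

$0.43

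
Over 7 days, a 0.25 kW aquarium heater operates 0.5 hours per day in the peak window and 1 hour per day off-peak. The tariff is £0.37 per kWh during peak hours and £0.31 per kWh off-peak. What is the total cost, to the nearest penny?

£0.87

Peak energy = 0.25 kW × 0.5 h × 7 = 0.875 kWh
Off-peak energy = 0.25 kW × 1 h × 7 = 1.75 kWh
Cost = 0.875 × £0.37 + 1.75 × £0.31 = £0.32375 + £0.5425 = £0.87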